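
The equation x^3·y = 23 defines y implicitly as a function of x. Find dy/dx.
Apply d/dx to both sides, remembering that y depends on x. Each occurrence of y therefore brings in a y' = dy/dx via the chain rule.

With F(x, y) equal to the left-hand side minus the right, differentiate F term by term:
  d/dx[x^3y] = x^3·y' + 3x^2y
  d/dx[-23] = 0
Adding these up, d/dx[F] = 0 becomes
  (3x^2y) + (x^3)·y' = 0,
so isolating y',
  dy/dx = -(3x^2y)/(x^3) = -3y/x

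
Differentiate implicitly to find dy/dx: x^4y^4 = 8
Differentiate both sides with respect to x, treating y as y(x). By the chain rule, any term containing y contributes a factor of y' = dy/dx when we differentiate it.

Move every term to one side and write the relation as F(x, y) = 0. Term by term,
  d/dx[x^4y^4] = 4x^4y^3·y' + 4x^3y^4
  d/dx[-8] = 0

The pieces without y' make up ∂F/∂x and the coefficient of y' is ∂F/∂y:
  ∂F/∂x = 4x^3y^4,
  ∂F/∂y = 4x^4y^3.

Since d/dx[F] = ∂F/∂x + (∂F/∂y)·y' = 0, solve for y':
  (∂F/∂y)·y' = -∂F/∂x
  dy/dx = -(∂F/∂x)/(∂F/∂y) = -(4x^3y^4)/(4x^4y^3) = -y/x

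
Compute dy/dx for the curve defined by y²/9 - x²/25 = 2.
Apply d/dx to both sides, remembering that y depends on x. Each occurrence of y therefore brings in a y' = dy/dx via the chain rule.

With F(x, y) equal to the left-hand side minus the right, differentiate F term by term:
  d/dx[-x^2/25] = -2x/25
  d/dx[y^2/9] = 2y·y'/9
  d/dx[-2] = 0
Adding these up, d/dx[F] = 0 becomes
  (-2x/25) + (2y/9)·y' = 0,
so isolating y',
  dy/dx = -(-2x/25)/(2y/9) = 9x/(25y)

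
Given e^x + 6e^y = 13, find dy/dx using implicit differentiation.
Differentiate both sides with respect to x, treating y as y(x). By the chain rule, any term containing y contributes a factor of y' = dy/dx when we differentiate it.

Move every term to one side and write the relation as F(x, y) = 0. Term by term,
  d/dx[e^(x)] = e^(x)
  d/dx[6e^(y)] = 6·y'·e^(y)
  d/dx[-13] = 0

The pieces without y' make up ∂F/∂x and the coefficient of y' is ∂F/∂y:
  ∂F/∂x = e^(x),
  ∂F/∂y = 6e^(y).

Since d/dx[F] = ∂F/∂x + (∂F/∂y)·y' = 0, solve for y':
  (∂F/∂y)·y' = -∂F/∂x
  dy/dx = -(∂F/∂x)/(∂F/∂y) = -(e^(x))/(6e^(y)) = -e^(x - y)/6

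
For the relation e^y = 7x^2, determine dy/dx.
Differentiate both sides with respect to x, treating y as y(x). By the chain rule, any term containing y contributes a factor of y' = dy/dx when we differentiate it.

Move every term to one side and write the relation as F(x, y) = 0. Term by term,
  d/dx[-7x^2] = -14x
  d/dx[e^(y)] = y'·e^(y)

The pieces without y' make up ∂F/∂x and the coefficient of y' is ∂F/∂y:
  ∂F/∂x = -14x,
  ∂F/∂y = e^(y).

Since d/dx[F] = ∂F/∂x + (∂F/∂y)·y' = 0, solve for y':
  (∂F/∂y)·y' = -∂F/∂x
  dy/dx = -(∂F/∂x)/(∂F/∂y) = -(-14x)/(e^(y)) = 14x·e^(-y)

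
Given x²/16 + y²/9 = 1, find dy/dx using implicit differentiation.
Differentiate both sides with respect to x, treating y as y(x). By the chain rule, any term containing y contributes a factor of y' = dy/dx when we differentiate it.

Move every term to one side and write the relation as F(x, y) = 0. Term by term,
  d/dx[x^2/16] = x/8
  d/dx[y^2/9] = 2y·y'/9
  d/dx[-1] = 0

The pieces without y' make up ∂F/∂x and the coefficient of y' is ∂F/∂y:
  ∂F/∂x = x/8,
  ∂F/∂y = 2y/9.

Since d/dx[F] = ∂F/∂x + (∂F/∂y)·y' = 0, solve for y':
  (∂F/∂y)·y' = -∂F/∂x
  dy/dx = -(∂F/∂x)/(∂F/∂y) = -(x/8)/(2y/9) = -9x/(16y)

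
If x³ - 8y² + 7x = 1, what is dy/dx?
Differentiate both sides with respect to x, treating y as y(x). By the chain rule, any term containing y contributes a factor of y' = dy/dx when we differentiate it.

Move every term to one side and write the relation as F(x, y) = 0. Term by term,
  d/dx[x^3] = 3x^2
  d/dx[7x] = 7
  d/dx[-8y^2] = -16y·y'
  d/dx[-1] = 0

The pieces without y' make up ∂F/∂x and the coefficient of y' is ∂F/∂y:
  ∂F/∂x = 3x^2 + 7,
  ∂F/∂y = -16y.

Since d/dx[F] = ∂F/∂x + (∂F/∂y)·y' = 0, solve for y':
  (∂F/∂y)·y' = -∂F/∂x
  dy/dx = -(∂F/∂x)/(∂F/∂y) = -(3x^2 + 7)/(-16y) = (3x^2 + 7)/(16y)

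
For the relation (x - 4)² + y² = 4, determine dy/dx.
Differentiate the relation implicitly: treat y = y(x) and apply the chain rule, so every y-derivative picks up a y' = dy/dx factor.

With everything moved to the left-hand side, differentiate term by term:
  d/dx[y^2] = 2y·y'
  d/dx[(x - 4)^2] = 2x - 8
  d/dx[-4] = 0

Separating the contributions that come from x directly and those that come through y:
  without y':      2x - 8
  multiplying y':  2y

so (2x - 8) + (2y)·y' = 0, and therefore
  dy/dx = -(2x - 8)/(2y) = (4 - x)/y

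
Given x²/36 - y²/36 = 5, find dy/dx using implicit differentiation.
Differentiate both sides with respect to x, treating y as y(x). By the chain rule, any term containing y contributes a factor of y' = dy/dx when we differentiate it.

Move every term to one side and write the relation as F(x, y) = 0. Term by term,
  d/dx[x^2/36] = x/18
  d/dx[-y^2/36] = -y·y'/18
  d/dx[-5] = 0

The pieces without y' make up ∂F/∂x and the coefficient of y' is ∂F/∂y:
  ∂F/∂x = x/18,
  ∂F/∂y = -y/18.

Since d/dx[F] = ∂F/∂x + (∂F/∂y)·y' = 0, solve for y':
  (∂F/∂y)·y' = -∂F/∂x
  dy/dx = -(∂F/∂x)/(∂F/∂y) = -(x/18)/(-y/18) = x/y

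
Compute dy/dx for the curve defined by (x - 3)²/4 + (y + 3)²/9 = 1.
Differentiate the relation implicitly: treat y = y(x) and apply the chain rule, so every y-derivative picks up a y' = dy/dx factor.

With everything moved to the left-hand side, differentiate term by term:
  d/dx[(x - 3)^2/4] = x/2 - 3/2
  d/dx[(y + 3)^2/9] = 2·y'(y + 3)/9
  d/dx[-1] = 0

Separating the contributions that come from x directly and those that come through y:
  without y':      x/2 - 3/2
  multiplying y':  2y/9 + 2/3

so (x/2 - 3/2) + (2y/9 + 2/3)·y' = 0, and therefore
  dy/dx = -(x/2 - 3/2)/(2y/9 + 2/3)
        = -((x - 3)/2)/(2(y + 3)/9) = 9(3 - x)/(4(y + 3))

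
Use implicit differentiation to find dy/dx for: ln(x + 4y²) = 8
Differentiate the relation implicitly: treat y = y(x) and apply the chain rule, so every y-derivative picks up a y' = dy/dx factor.

With everything moved to the left-hand side, differentiate term by term:
  d/dx[ln(x + 4y^2)] = (8y·y' + 1)/(x + 4y^2)
  d/dx[-8] = 0

Separating the contributions that come from x directly and those that come through y:
  without y':      1/(x + 4y^2)
  multiplying y':  8y/(x + 4y^2)

so (1/(x + 4y^2)) + (8y/(x + 4y^2))·y' = 0, and therefore
  dy/dx = -(1/(x + 4y^2))/(8y/(x + 4y^2)) = -1/(8y)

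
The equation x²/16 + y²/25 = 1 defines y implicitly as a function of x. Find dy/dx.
Apply d/dx to both sides, remembering that y depends on x. Each occurrence of y therefore brings in a y' = dy/dx via the chain rule.

With F(x, y) equal to the left-hand side minus the right, differentiate F term by term:
  d/dx[x^2/16] = x/8
  d/dx[y^2/25] = 2y·y'/25
  d/dx[-1] = 0
Adding these up, d/dx[F] = 0 becomes
  (x/8) + (2y/25)·y' = 0,
so isolating y',
  dy/dx = -(x/8)/(2y/25) = -25x/(16y)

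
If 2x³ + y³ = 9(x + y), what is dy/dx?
Differentiate both sides with respect to x, treating y as y(x). By the chain rule, any term containing y contributes a factor of y' = dy/dx when we differentiate it.

Move every term to one side and write the relation as F(x, y) = 0. Term by term,
  d/dx[2x^3] = 6x^2
  d/dx[-9x] = -9
  d/dx[y^3] = 3y^2·y'
  d/dx[-9y] = -9·y'

The pieces without y' make up ∂F/∂x and the coefficient of y' is ∂F/∂y:
  ∂F/∂x = 6x^2 - 9,
  ∂F/∂y = 3y^2 - 9.

Since d/dx[F] = ∂F/∂x + (∂F/∂y)·y' = 0, solve for y':
  (∂F/∂y)·y' = -∂F/∂x
  dy/dx = -(∂F/∂x)/(∂F/∂y) = -(6x^2 - 9)/(3y^2 - 9) = (3 - 2x^2)/(y^2 - 3)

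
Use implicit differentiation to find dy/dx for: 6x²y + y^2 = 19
Differentiate the relation implicitly: treat y = y(x) and apply the chain rule, so every y-derivative picks up a y' = dy/dx factor.

With everything moved to the left-hand side, differentiate term by term:
  d/dx[6x^2y] = 6x^2·y' + 12xy
  d/dx[y^2] = 2y·y'
  d/dx[-19] = 0

Separating the contributions that come from x directly and those that come through y:
  without y':      12xy
  multiplying y':  6x^2 + 2y

so (12xy) + (6x^2 + 2y)·y' = 0, and therefore
  dy/dx = -(12xy)/(6x^2 + 2y) = -6xy/(3x^2 + y)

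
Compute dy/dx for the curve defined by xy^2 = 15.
Differentiate the relation implicitly: treat y = y(x) and apply the chain rule, so every y-derivative picks up a y' = dy/dx factor.

With everything moved to the left-hand side, differentiate term by term:
  d/dx[xy^2] = 2xy·y' + y^2
  d/dx[-15] = 0

Separating the contributions that come from x directly and those that come through y:
  without y':      y^2
  multiplying y':  2xy

so (y^2) + (2xy)·y' = 0, and therefore
  dy/dx = -(y^2)/(2xy) = -y/(2x)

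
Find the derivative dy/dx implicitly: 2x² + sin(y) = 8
Differentiate the relation implicitly: treat y = y(x) and apply the chain rule, so every y-derivative picks up a y' = dy/dx factor.

With everything moved to the left-hand side, differentiate term by term:
  d/dx[2x^2] = 4x
  d/dx[sin(y)] = y'·cos(y)
  d/dx[-8] = 0

Separating the contributions that come from x directly and those that come through y:
  without y':      4x
  multiplying y':  cos(y)

so (4x) + (cos(y))·y' = 0, and therefore
  dy/dx = -(4x)/(cos(y)) = -4x/cos(y)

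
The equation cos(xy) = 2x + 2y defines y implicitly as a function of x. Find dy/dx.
Take d/dx of both sides. Since y is implicitly a function of x, the chain rule attaches a y' = dy/dx factor whenever we differentiate through y.

Set F(x, y) = (left side) − (right side), so the curve is F = 0. Differentiating each term of F:
  d/dx[-2x] = -2
  d/dx[-2y] = -2·y'
  d/dx[cos(xy)] = -(x·y' + y)·sin(xy)

Collecting, the y'-free part is the partial derivative in x and the y' coefficient is the partial derivative in y:
  ∂F/∂x = -y·sin(xy) - 2
  ∂F/∂y = -x·sin(xy) - 2

so d/dx[F(x, y(x))] = ∂F/∂x + (∂F/∂y)·y' = 0. Rearranging,
  dy/dx = -(∂F/∂x)/(∂F/∂y) = -(-y·sin(xy) - 2)/(-x·sin(xy) - 2) = -(y·sin(xy) + 2)/(x·sin(xy) + 2)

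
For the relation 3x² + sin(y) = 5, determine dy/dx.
Differentiate the relation implicitly: treat y = y(x) and apply the chain rule, so every y-derivative picks up a y' = dy/dx factor.

With everything moved to the left-hand side, differentiate term by term:
  d/dx[3x^2] = 6x
  d/dx[sin(y)] = y'·cos(y)
  d/dx[-5] = 0

Separating the contributions that come from x directly and those that come through y:
  without y':      6x
  multiplying y':  cos(y)

so (6x) + (cos(y))·y' = 0, and therefore
  dy/dx = -(6x)/(cos(y)) = -6x/cos(y)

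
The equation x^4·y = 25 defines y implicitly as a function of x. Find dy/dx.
Differentiate the relation implicitly: treat y = y(x) and apply the chain rule, so every y-derivative picks up a y' = dy/dx factor.

With everything moved to the left-hand side, differentiate term by term:
  d/dx[x^4y] = x^4·y' + 4x^3y
  d/dx[-25] = 0

Separating the contributions that come from x directly and those that come through y:
  without y':      4x^3y
  multiplying y':  x^4

so (4x^3y) + (x^4)·y' = 0, and therefore
  dy/dx = -(4x^3y)/(x^4) = -4y/x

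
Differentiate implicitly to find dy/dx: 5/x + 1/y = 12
Take d/dx of both sides. Since y is implicitly a function of x, the chain rule attaches a y' = dy/dx factor whenever we differentiate through y.

Set F(x, y) = (left side) − (right side), so the curve is F = 0. Differentiating each term of F:
  d/dx[1/y] = -y'/y^2
  d/dx[5/x] = -5/x^2
  d/dx[-12] = 0

Collecting, the y'-free part is the partial derivative in x and the y' coefficient is the partial derivative in y:
  ∂F/∂x = -5/x^2
  ∂F/∂y = -1/y^2

so d/dx[F(x, y(x))] = ∂F/∂x + (∂F/∂y)·y' = 0. Rearranging,
  dy/dx = -(∂F/∂x)/(∂F/∂y) = -(-5/x^2)/(-1/y^2) = -5y^2/x^2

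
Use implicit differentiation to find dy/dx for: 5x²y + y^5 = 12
Apply d/dx to both sides, remembering that y depends on x. Each occurrence of y therefore brings in a y' = dy/dx via the chain rule.

With F(x, y) equal to the left-hand side minus the right, differentiate F term by term:
  d/dx[5x^2y] = 5x^2·y' + 10xy
  d/dx[y^5] = 5y^4·y'
  d/dx[-12] = 0
Adding these up, d/dx[F] = 0 becomes
  (10xy) + (5x^2 + 5y^4)·y' = 0,
so isolating y',
  dy/dx = -(10xy)/(5x^2 + 5y^4) = -2xy/(x^2 + y^4)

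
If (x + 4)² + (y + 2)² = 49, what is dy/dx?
Differentiate both sides with respect to x, treating y as y(x). By the chain rule, any term containing y contributes a factor of y' = dy/dx when we differentiate it.

Move every term to one side and write the relation as F(x, y) = 0. Term by term,
  d/dx[(x + 4)^2] = 2x + 8
  d/dx[(y + 2)^2] = 2·y'(y + 2)
  d/dx[-49] = 0

The pieces without y' make up ∂F/∂x and the coefficient of y' is ∂F/∂y:
  ∂F/∂x = 2x + 8,
  ∂F/∂y = 2y + 4.

Since d/dx[F] = ∂F/∂x + (∂F/∂y)·y' = 0, solve for y':
  (∂F/∂y)·y' = -∂F/∂x
  dy/dx = -(∂F/∂x)/(∂F/∂y) = -(2x + 8)/(2y + 4) = (-x - 4)/(y + 2)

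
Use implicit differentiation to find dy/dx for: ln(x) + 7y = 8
Take d/dx of both sides. Since y is implicitly a function of x, the chain rule attaches a y' = dy/dx factor whenever we differentiate through y.

Set F(x, y) = (left side) − (right side), so the curve is F = 0. Differentiating each term of F:
  d/dx[7y] = 7·y'
  d/dx[ln(x)] = 1/x
  d/dx[-8] = 0

Collecting, the y'-free part is the partial derivative in x and the y' coefficient is the partial derivative in y:
  ∂F/∂x = 1/x
  ∂F/∂y = 7

so d/dx[F(x, y(x))] = ∂F/∂x + (∂F/∂y)·y' = 0. Rearranging,
  dy/dx = -(∂F/∂x)/(∂F/∂y) = -(1/x)/(7) = -1/(7x)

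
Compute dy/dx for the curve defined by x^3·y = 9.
Differentiate the relation implicitly: treat y = y(x) and apply the chain rule, so every y-derivative picks up a y' = dy/dx factor.

With everything moved to the left-hand side, differentiate term by term:
  d/dx[x^3y] = x^3·y' + 3x^2y
  d/dx[-9] = 0

Separating the contributions that come from x directly and those that come through y:
  without y':      3x^2y
  multiplying y':  x^3

so (3x^2y) + (x^3)·y' = 0, and therefore
  dy/dx = -(3x^2y)/(x^3) = -3y/x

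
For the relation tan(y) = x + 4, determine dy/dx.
Apply d/dx to both sides, remembering that y depends on x. Each occurrence of y therefore brings in a y' = dy/dx via the chain rule.

With F(x, y) equal to the left-hand side minus the right, differentiate F term by term:
  d/dx[-x] = -1
  d/dx[tan(y)] = y'(tan(y)^2 + 1)
  d/dx[-4] = 0
Adding these up, d/dx[F] = 0 becomes
  (-1) + (tan(y)^2 + 1)·y' = 0,
so isolating y',
  dy/dx = -(-1)/(tan(y)^2 + 1) = cos(y)^2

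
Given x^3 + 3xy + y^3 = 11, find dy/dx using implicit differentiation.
Differentiate both sides with respect to x, treating y as y(x). By the chain rule, any term containing y contributes a factor of y' = dy/dx when we differentiate it.

Move every term to one side and write the relation as F(x, y) = 0. Term by term,
  d/dx[x^3] = 3x^2
  d/dx[3xy] = 3x·y' + 3y
  d/dx[y^3] = 3y^2·y'
  d/dx[-11] = 0

The pieces without y' make up ∂F/∂x and the coefficient of y' is ∂F/∂y:
  ∂F/∂x = 3x^2 + 3y,
  ∂F/∂y = 3x + 3y^2.

Since d/dx[F] = ∂F/∂x + (∂F/∂y)·y' = 0, solve for y':
  (∂F/∂y)·y' = -∂F/∂x
  dy/dx = -(∂F/∂x)/(∂F/∂y) = -(3x^2 + 3y)/(3x + 3y^2) = (-x^2 - y)/(x + y^2)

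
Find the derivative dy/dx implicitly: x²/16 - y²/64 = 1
Take d/dx of both sides. Since y is implicitly a function of x, the chain rule attaches a y' = dy/dx factor whenever we differentiate through y.

Set F(x, y) = (left side) − (right side), so the curve is F = 0. Differentiating each term of F:
  d/dx[x^2/16] = x/8
  d/dx[-y^2/64] = -y·y'/32
  d/dx[-1] = 0

Collecting, the y'-free part is the partial derivative in x and the y' coefficient is the partial derivative in y:
  ∂F/∂x = x/8
  ∂F/∂y = -y/32

so d/dx[F(x, y(x))] = ∂F/∂x + (∂F/∂y)·y' = 0. Rearranging,
  dy/dx = -(∂F/∂x)/(∂F/∂y) = -(x/8)/(-y/32) = 4x/y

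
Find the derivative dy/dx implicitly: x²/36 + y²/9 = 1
Differentiate the relation implicitly: treat y = y(x) and apply the chain rule, so every y-derivative picks up a y' = dy/dx factor.

With everything moved to the left-hand side, differentiate term by term:
  d/dx[x^2/36] = x/18
  d/dx[y^2/9] = 2y·y'/9
  d/dx[-1] = 0

Separating the contributions that come from x directly and those that come through y:
  without y':      x/18
  multiplying y':  2y/9

so (x/18) + (2y/9)·y' = 0, and therefore
  dy/dx = -(x/18)/(2y/9) = -x/(4y)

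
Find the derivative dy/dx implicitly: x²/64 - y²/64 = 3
Differentiate both sides with respect to x, treating y as y(x). By the chain rule, any term containing y contributes a factor of y' = dy/dx when we differentiate it.

Move every term to one side and write the relation as F(x, y) = 0. Term by term,
  d/dx[x^2/64] = x/32
  d/dx[-y^2/64] = -y·y'/32
  d/dx[-3] = 0

The pieces without y' make up ∂F/∂x and the coefficient of y' is ∂F/∂y:
  ∂F/∂x = x/32,
  ∂F/∂y = -y/32.

Since d/dx[F] = ∂F/∂x + (∂F/∂y)·y' = 0, solve for y':
  (∂F/∂y)·y' = -∂F/∂x
  dy/dx = -(∂F/∂x)/(∂F/∂y) = -(x/32)/(-y/32) = x/y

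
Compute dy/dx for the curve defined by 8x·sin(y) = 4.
Take d/dx of both sides. Since y is implicitly a function of x, the chain rule attaches a y' = dy/dx factor whenever we differentiate through y.

Set F(x, y) = (left side) − (right side), so the curve is F = 0. Differentiating each term of F:
  d/dx[8x·sin(y)] = 8x·y'·cos(y) + 8sin(y)
  d/dx[-4] = 0

Collecting, the y'-free part is the partial derivative in x and the y' coefficient is the partial derivative in y:
  ∂F/∂x = 8sin(y)
  ∂F/∂y = 8x·cos(y)

so d/dx[F(x, y(x))] = ∂F/∂x + (∂F/∂y)·y' = 0. Rearranging,
  dy/dx = -(∂F/∂x)/(∂F/∂y) = -(8sin(y))/(8x·cos(y)) = -tan(y)/x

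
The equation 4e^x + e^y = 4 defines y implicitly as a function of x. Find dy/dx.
Take d/dx of both sides. Since y is implicitly a function of x, the chain rule attaches a y' = dy/dx factor whenever we differentiate through y.

Set F(x, y) = (left side) − (right side), so the curve is F = 0. Differentiating each term of F:
  d/dx[4e^(x)] = 4e^(x)
  d/dx[e^(y)] = y'·e^(y)
  d/dx[-4] = 0

Collecting, the y'-free part is the partial derivative in x and the y' coefficient is the partial derivative in y:
  ∂F/∂x = 4e^(x)
  ∂F/∂y = e^(y)

so d/dx[F(x, y(x))] = ∂F/∂x + (∂F/∂y)·y' = 0. Rearranging,
  dy/dx = -(∂F/∂x)/(∂F/∂y) = -(4e^(x))/(e^(y)) = -4e^(x - y)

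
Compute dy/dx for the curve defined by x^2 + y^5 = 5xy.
Differentiate both sides with respect to x, treating y as y(x). By the chain rule, any term containing y contributes a factor of y' = dy/dx when we differentiate it.

Move every term to one side and write the relation as F(x, y) = 0. Term by term,
  d/dx[x^2] = 2x
  d/dx[-5xy] = -5x·y' - 5y
  d/dx[y^5] = 5y^4·y'

The pieces without y' make up ∂F/∂x and the coefficient of y' is ∂F/∂y:
  ∂F/∂x = 2x - 5y,
  ∂F/∂y = -5x + 5y^4.

Since d/dx[F] = ∂F/∂x + (∂F/∂y)·y' = 0, solve for y':
  (∂F/∂y)·y' = -∂F/∂x
  dy/dx = -(∂F/∂x)/(∂F/∂y) = -(2x - 5y)/(-5x + 5y^4) = (2x/5 - y)/(x - y^4)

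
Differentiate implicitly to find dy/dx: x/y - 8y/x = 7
Differentiate both sides with respect to x, treating y as y(x). By the chain rule, any term containing y contributes a factor of y' = dy/dx when we differentiate it.

Move every term to one side and write the relation as F(x, y) = 0. Term by term,
  d/dx[x/y] = -x·y'/y^2 + 1/y
  d/dx[-8y/x] = -8·y'/x + 8y/x^2
  d/dx[-7] = 0

The pieces without y' make up ∂F/∂x and the coefficient of y' is ∂F/∂y:
  ∂F/∂x = 1/y + 8y/x^2,
  ∂F/∂y = -x/y^2 - 8/x.

Since d/dx[F] = ∂F/∂x + (∂F/∂y)·y' = 0, solve for y':
  (∂F/∂y)·y' = -∂F/∂x
  dy/dx = -(∂F/∂x)/(∂F/∂y) = -(1/y + 8y/x^2)/(-x/y^2 - 8/x)
        = -((x^2 + 8y^2)/(x^2y))/(-(x^2 + 8y^2)/(xy^2)) = y/x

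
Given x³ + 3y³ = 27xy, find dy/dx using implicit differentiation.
Take d/dx of both sides. Since y is implicitly a function of x, the chain rule attaches a y' = dy/dx factor whenever we differentiate through y.

Set F(x, y) = (left side) − (right side), so the curve is F = 0. Differentiating each term of F:
  d/dx[x^3] = 3x^2
  d/dx[-27xy] = -27x·y' - 27y
  d/dx[3y^3] = 9y^2·y'

Collecting, the y'-free part is the partial derivative in x and the y' coefficient is the partial derivative in y:
  ∂F/∂x = 3x^2 - 27y
  ∂F/∂y = -27x + 9y^2

so d/dx[F(x, y(x))] = ∂F/∂x + (∂F/∂y)·y' = 0. Rearranging,
  dy/dx = -(∂F/∂x)/(∂F/∂y) = -(3x^2 - 27y)/(-27x + 9y^2) = (x^2 - 9y)/(3(3x - y^2))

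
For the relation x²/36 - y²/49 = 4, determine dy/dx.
Apply d/dx to both sides, remembering that y depends on x. Each occurrence of y therefore brings in a y' = dy/dx via the chain rule.

With F(x, y) equal to the left-hand side minus the right, differentiate F term by term:
  d/dx[x^2/36] = x/18
  d/dx[-y^2/49] = -2y·y'/49
  d/dx[-4] = 0
Adding these up, d/dx[F] = 0 becomes
  (x/18) + (-2y/49)·y' = 0,
so isolating y',
  dy/dx = -(x/18)/(-2y/49) = 49x/(36y)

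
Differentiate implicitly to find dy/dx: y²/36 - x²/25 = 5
Differentiate both sides with respect to x, treating y as y(x). By the chain rule, any term containing y contributes a factor of y' = dy/dx when we differentiate it.

Move every term to one side and write the relation as F(x, y) = 0. Term by term,
  d/dx[-x^2/25] = -2x/25
  d/dx[y^2/36] = y·y'/18
  d/dx[-5] = 0

The pieces without y' make up ∂F/∂x and the coefficient of y' is ∂F/∂y:
  ∂F/∂x = -2x/25,
  ∂F/∂y = y/18.

Since d/dx[F] = ∂F/∂x + (∂F/∂y)·y' = 0, solve for y':
  (∂F/∂y)·y' = -∂F/∂x
  dy/dx = -(∂F/∂x)/(∂F/∂y) = -(-2x/25)/(y/18) = 36x/(25y)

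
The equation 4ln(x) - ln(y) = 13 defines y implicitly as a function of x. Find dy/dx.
Differentiate the relation implicitly: treat y = y(x) and apply the chain rule, so every y-derivative picks up a y' = dy/dx factor.

With everything moved to the left-hand side, differentiate term by term:
  d/dx[4ln(x)] = 4/x
  d/dx[-ln(y)] = -y'/y
  d/dx[-13] = 0

Separating the contributions that come from x directly and those that come through y:
  without y':      4/x
  multiplying y':  -1/y

so (4/x) + (-1/y)·y' = 0, and therefore
  dy/dx = -(4/x)/(-1/y) = 4y/x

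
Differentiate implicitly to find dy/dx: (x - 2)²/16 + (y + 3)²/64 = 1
Apply d/dx to both sides, remembering that y depends on x. Each occurrence of y therefore brings in a y' = dy/dx via the chain rule.

With F(x, y) equal to the left-hand side minus the right, differentiate F term by term:
  d/dx[(x - 2)^2/16] = x/8 - 1/4
  d/dx[(y + 3)^2/64] = y'(y + 3)/32
  d/dx[-1] = 0
Adding these up, d/dx[F] = 0 becomes
  (x/8 - 1/4) + (y/32 + 3/32)·y' = 0,
so isolating y',
  dy/dx = -(x/8 - 1/4)/(y/32 + 3/32)
        = -((x - 2)/8)/((y + 3)/32) = 4(2 - x)/(y + 3)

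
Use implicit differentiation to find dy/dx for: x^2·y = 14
Take d/dx of both sides. Since y is implicitly a function of x, the chain rule attaches a y' = dy/dx factor whenever we differentiate through y.

Set F(x, y) = (left side) − (right side), so the curve is F = 0. Differentiating each term of F:
  d/dx[x^2y] = x^2·y' + 2xy
  d/dx[-14] = 0

Collecting, the y'-free part is the partial derivative in x and the y' coefficient is the partial derivative in y:
  ∂F/∂x = 2xy
  ∂F/∂y = x^2

so d/dx[F(x, y(x))] = ∂F/∂x + (∂F/∂y)·y' = 0. Rearranging,
  dy/dx = -(∂F/∂x)/(∂F/∂y) = -(2xy)/(x^2) = -2y/x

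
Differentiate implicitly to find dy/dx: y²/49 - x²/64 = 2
Apply d/dx to both sides, remembering that y depends on x. Each occurrence of y therefore brings in a y' = dy/dx via the chain rule.

With F(x, y) equal to the left-hand side minus the right, differentiate F term by term:
  d/dx[-x^2/64] = -x/32
  d/dx[y^2/49] = 2y·y'/49
  d/dx[-2] = 0
Adding these up, d/dx[F] = 0 becomes
  (-x/32) + (2y/49)·y' = 0,
so isolating y',
  dy/dx = -(-x/32)/(2y/49) = 49x/(64y)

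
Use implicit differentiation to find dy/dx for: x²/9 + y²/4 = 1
Differentiate both sides with respect to x, treating y as y(x). By the chain rule, any term containing y contributes a factor of y' = dy/dx when we differentiate it.

Move every term to one side and write the relation as F(x, y) = 0. Term by term,
  d/dx[x^2/9] = 2x/9
  d/dx[y^2/4] = y·y'/2
  d/dx[-1] = 0

The pieces without y' make up ∂F/∂x and the coefficient of y' is ∂F/∂y:
  ∂F/∂x = 2x/9,
  ∂F/∂y = y/2.

Since d/dx[F] = ∂F/∂x + (∂F/∂y)·y' = 0, solve for y':
  (∂F/∂y)·y' = -∂F/∂x
  dy/dx = -(∂F/∂x)/(∂F/∂y) = -(2x/9)/(y/2) = -4x/(9y)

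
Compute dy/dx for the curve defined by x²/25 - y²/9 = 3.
Differentiate both sides with respect to x, treating y as y(x). By the chain rule, any term containing y contributes a factor of y' = dy/dx when we differentiate it.

Move every term to one side and write the relation as F(x, y) = 0. Term by term,
  d/dx[x^2/25] = 2x/25
  d/dx[-y^2/9] = -2y·y'/9
  d/dx[-3] = 0

The pieces without y' make up ∂F/∂x and the coefficient of y' is ∂F/∂y:
  ∂F/∂x = 2x/25,
  ∂F/∂y = -2y/9.

Since d/dx[F] = ∂F/∂x + (∂F/∂y)·y' = 0, solve for y':
  (∂F/∂y)·y' = -∂F/∂x
  dy/dx = -(∂F/∂x)/(∂F/∂y) = -(2x/25)/(-2y/9) = 9x/(25y)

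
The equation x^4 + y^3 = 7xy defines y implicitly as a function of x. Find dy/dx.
Apply d/dx to both sides, remembering that y depends on x. Each occurrence of y therefore brings in a y' = dy/dx via the chain rule.

With F(x, y) equal to the left-hand side minus the right, differentiate F term by term:
  d/dx[x^4] = 4x^3
  d/dx[-7xy] = -7x·y' - 7y
  d/dx[y^3] = 3y^2·y'
Adding these up, d/dx[F] = 0 becomes
  (4x^3 - 7y) + (-7x + 3y^2)·y' = 0,
so isolating y',
  dy/dx = -(4x^3 - 7y)/(-7x + 3y^2) = (4x^3 - 7y)/(7x - 3y^2)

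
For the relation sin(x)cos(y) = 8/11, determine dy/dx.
Differentiate the relation implicitly: treat y = y(x) and apply the chain rule, so every y-derivative picks up a y' = dy/dx factor.

With everything moved to the left-hand side, differentiate term by term:
  d/dx[sin(x)·cos(y)] = -y'·sin(x)·sin(y) + cos(x)·cos(y)
  d/dx[-8/11] = 0

Separating the contributions that come from x directly and those that come through y:
  without y':      cos(x)·cos(y)
  multiplying y':  -sin(x)·sin(y)

so (cos(x)·cos(y)) + (-sin(x)·sin(y))·y' = 0, and therefore
  dy/dx = -(cos(x)·cos(y))/(-sin(x)·sin(y)) = 1/(tan(x)·tan(y))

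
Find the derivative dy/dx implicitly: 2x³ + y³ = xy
Take d/dx of both sides. Since y is implicitly a function of x, the chain rule attaches a y' = dy/dx factor whenever we differentiate through y.

Set F(x, y) = (left side) − (right side), so the curve is F = 0. Differentiating each term of F:
  d/dx[2x^3] = 6x^2
  d/dx[-xy] = -x·y' - y
  d/dx[y^3] = 3y^2·y'

Collecting, the y'-free part is the partial derivative in x and the y' coefficient is the partial derivative in y:
  ∂F/∂x = 6x^2 - y
  ∂F/∂y = -x + 3y^2

so d/dx[F(x, y(x))] = ∂F/∂x + (∂F/∂y)·y' = 0. Rearranging,
  dy/dx = -(∂F/∂x)/(∂F/∂y) = -(6x^2 - y)/(-x + 3y^2) = (6x^2 - y)/(x - 3y^2)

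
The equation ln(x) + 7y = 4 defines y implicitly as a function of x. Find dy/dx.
Differentiate both sides with respect to x, treating y as y(x). By the chain rule, any term containing y contributes a factor of y' = dy/dx when we differentiate it.

Move every term to one side and write the relation as F(x, y) = 0. Term by term,
  d/dx[7y] = 7·y'
  d/dx[ln(x)] = 1/x
  d/dx[-4] = 0

The pieces without y' make up ∂F/∂x and the coefficient of y' is ∂F/∂y:
  ∂F/∂x = 1/x,
  ∂F/∂y = 7.

Since d/dx[F] = ∂F/∂x + (∂F/∂y)·y' = 0, solve for y':
  (∂F/∂y)·y' = -∂F/∂x
  dy/dx = -(∂F/∂x)/(∂F/∂y) = -(1/x)/(7) = -1/(7x)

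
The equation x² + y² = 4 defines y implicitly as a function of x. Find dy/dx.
Take d/dx of both sides. Since y is implicitly a function of x, the chain rule attaches a y' = dy/dx factor whenever we differentiate through y.

Set F(x, y) = (left side) − (right side), so the curve is F = 0. Differentiating each term of F:
  d/dx[x^2] = 2x
  d/dx[y^2] = 2y·y'
  d/dx[-4] = 0

Collecting, the y'-free part is the partial derivative in x and the y' coefficient is the partial derivative in y:
  ∂F/∂x = 2x
  ∂F/∂y = 2y

so d/dx[F(x, y(x))] = ∂F/∂x + (∂F/∂y)·y' = 0. Rearranging,
  dy/dx = -(∂F/∂x)/(∂F/∂y) = -(2x)/(2y) = -x/y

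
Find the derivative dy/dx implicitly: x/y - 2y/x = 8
Take d/dx of both sides. Since y is implicitly a function of x, the chain rule attaches a y' = dy/dx factor whenever we differentiate through y.

Set F(x, y) = (left side) − (right side), so the curve is F = 0. Differentiating each term of F:
  d/dx[x/y] = -x·y'/y^2 + 1/y
  d/dx[-2y/x] = -2·y'/x + 2y/x^2
  d/dx[-8] = 0

Collecting, the y'-free part is the partial derivative in x and the y' coefficient is the partial derivative in y:
  ∂F/∂x = 1/y + 2y/x^2
  ∂F/∂y = -x/y^2 - 2/x

so d/dx[F(x, y(x))] = ∂F/∂x + (∂F/∂y)·y' = 0. Rearranging,
  dy/dx = -(∂F/∂x)/(∂F/∂y) = -(1/y + 2y/x^2)/(-x/y^2 - 2/x)
        = -((x^2 + 2y^2)/(x^2y))/(-(x^2 + 2y^2)/(xy^2)) = y/x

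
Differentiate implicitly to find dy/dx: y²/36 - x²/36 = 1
Apply d/dx to both sides, remembering that y depends on x. Each occurrence of y therefore brings in a y' = dy/dx via the chain rule.

With F(x, y) equal to the left-hand side minus the right, differentiate F term by term:
  d/dx[-x^2/36] = -x/18
  d/dx[y^2/36] = y·y'/18
  d/dx[-1] = 0
Adding these up, d/dx[F] = 0 becomes
  (-x/18) + (y/18)·y' = 0,
so isolating y',
  dy/dx = -(-x/18)/(y/18) = x/y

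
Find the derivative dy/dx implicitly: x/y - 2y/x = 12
Differentiate the relation implicitly: treat y = y(x) and apply the chain rule, so every y-derivative picks up a y' = dy/dx factor.

With everything moved to the left-hand side, differentiate term by term:
  d/dx[x/y] = -x·y'/y^2 + 1/y
  d/dx[-2y/x] = -2·y'/x + 2y/x^2
  d/dx[-12] = 0

Separating the contributions that come from x directly and those that come through y:
  without y':      1/y + 2y/x^2
  multiplying y':  -x/y^2 - 2/x

so (1/y + 2y/x^2) + (-x/y^2 - 2/x)·y' = 0, and therefore
  dy/dx = -(1/y + 2y/x^2)/(-x/y^2 - 2/x)
        = -((x^2 + 2y^2)/(x^2y))/(-(x^2 + 2y^2)/(xy^2)) = y/x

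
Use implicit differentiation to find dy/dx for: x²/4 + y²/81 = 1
Take d/dx of both sides. Since y is implicitly a function of x, the chain rule attaches a y' = dy/dx factor whenever we differentiate through y.

Set F(x, y) = (left side) − (right side), so the curve is F = 0. Differentiating each term of F:
  d/dx[x^2/4] = x/2
  d/dx[y^2/81] = 2y·y'/81
  d/dx[-1] = 0

Collecting, the y'-free part is the partial derivative in x and the y' coefficient is the partial derivative in y:
  ∂F/∂x = x/2
  ∂F/∂y = 2y/81

so d/dx[F(x, y(x))] = ∂F/∂x + (∂F/∂y)·y' = 0. Rearranging,
  dy/dx = -(∂F/∂x)/(∂F/∂y) = -(x/2)/(2y/81) = -81x/(4y)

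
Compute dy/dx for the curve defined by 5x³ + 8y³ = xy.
Differentiate both sides with respect to x, treating y as y(x). By the chain rule, any term containing y contributes a factor of y' = dy/dx when we differentiate it.

Move every term to one side and write the relation as F(x, y) = 0. Term by term,
  d/dx[5x^3] = 15x^2
  d/dx[-xy] = -x·y' - y
  d/dx[8y^3] = 24y^2·y'

The pieces without y' make up ∂F/∂x and the coefficient of y' is ∂F/∂y:
  ∂F/∂x = 15x^2 - y,
  ∂F/∂y = -x + 24y^2.

Since d/dx[F] = ∂F/∂x + (∂F/∂y)·y' = 0, solve for y':
  (∂F/∂y)·y' = -∂F/∂x
  dy/dx = -(∂F/∂x)/(∂F/∂y) = -(15x^2 - y)/(-x + 24y^2) = (15x^2 - y)/(x - 24y^2)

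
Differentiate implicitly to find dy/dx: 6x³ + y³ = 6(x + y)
Differentiate both sides with respect to x, treating y as y(x). By the chain rule, any term containing y contributes a factor of y' = dy/dx when we differentiate it.

Move every term to one side and write the relation as F(x, y) = 0. Term by term,
  d/dx[6x^3] = 18x^2
  d/dx[-6x] = -6
  d/dx[y^3] = 3y^2·y'
  d/dx[-6y] = -6·y'

The pieces without y' make up ∂F/∂x and the coefficient of y' is ∂F/∂y:
  ∂F/∂x = 18x^2 - 6,
  ∂F/∂y = 3y^2 - 6.

Since d/dx[F] = ∂F/∂x + (∂F/∂y)·y' = 0, solve for y':
  (∂F/∂y)·y' = -∂F/∂x
  dy/dx = -(∂F/∂x)/(∂F/∂y) = -(18x^2 - 6)/(3y^2 - 6) = 2(1 - 3x^2)/(y^2 - 2)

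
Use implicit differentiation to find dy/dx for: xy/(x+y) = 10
Differentiate the relation implicitly: treat y = y(x) and apply the chain rule, so every y-derivative picks up a y' = dy/dx factor.

With everything moved to the left-hand side, differentiate term by term:
  d/dx[xy/(x + y)] = xy(-y' - 1)/(x + y)^2 + x·y'/(x + y) + y/(x + y)
  d/dx[-10] = 0

Separating the contributions that come from x directly and those that come through y:
  without y':      -xy/(x + y)^2 + y/(x + y)
  multiplying y':  -xy/(x + y)^2 + x/(x + y)

so (-xy/(x + y)^2 + y/(x + y)) + (-xy/(x + y)^2 + x/(x + y))·y' = 0, and therefore
  dy/dx = -(-xy/(x + y)^2 + y/(x + y))/(-xy/(x + y)^2 + x/(x + y))
        = -(y^2/(x + y)^2)/(x^2/(x + y)^2) = -y^2/x^2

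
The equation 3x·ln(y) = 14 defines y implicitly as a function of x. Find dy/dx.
Apply d/dx to both sides, remembering that y depends on x. Each occurrence of y therefore brings in a y' = dy/dx via the chain rule.

With F(x, y) equal to the left-hand side minus the right, differentiate F term by term:
  d/dx[3x·ln(y)] = 3x·y'/y + 3ln(y)
  d/dx[-14] = 0
Adding these up, d/dx[F] = 0 becomes
  (3ln(y)) + (3x/y)·y' = 0,
so isolating y',
  dy/dx = -(3ln(y))/(3x/y) = -y·ln(y)/x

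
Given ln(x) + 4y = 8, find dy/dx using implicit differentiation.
Differentiate the relation implicitly: treat y = y(x) and apply the chain rule, so every y-derivative picks up a y' = dy/dx factor.

With everything moved to the left-hand side, differentiate term by term:
  d/dx[4y] = 4·y'
  d/dx[ln(x)] = 1/x
  d/dx[-8] = 0

Separating the contributions that come from x directly and those that come through y:
  without y':      1/x
  multiplying y':  4

so (1/x) + (4)·y' = 0, and therefore
  dy/dx = -(1/x)/(4) = -1/(4x)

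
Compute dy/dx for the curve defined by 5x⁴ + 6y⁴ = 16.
Apply d/dx to both sides, remembering that y depends on x. Each occurrence of y therefore brings in a y' = dy/dx via the chain rule.

With F(x, y) equal to the left-hand side minus the right, differentiate F term by term:
  d/dx[5x^4] = 20x^3
  d/dx[6y^4] = 24y^3·y'
  d/dx[-16] = 0
Adding these up, d/dx[F] = 0 becomes
  (20x^3) + (24y^3)·y' = 0,
so isolating y',
  dy/dx = -(20x^3)/(24y^3) = -5x^3/(6y^3)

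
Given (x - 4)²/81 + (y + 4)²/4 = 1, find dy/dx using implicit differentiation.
Differentiate both sides with respect to x, treating y as y(x). By the chain rule, any term containing y contributes a factor of y' = dy/dx when we differentiate it.

Move every term to one side and write the relation as F(x, y) = 0. Term by term,
  d/dx[(x - 4)^2/81] = 2x/81 - 8/81
  d/dx[(y + 4)^2/4] = y'(y + 4)/2
  d/dx[-1] = 0

The pieces without y' make up ∂F/∂x and the coefficient of y' is ∂F/∂y:
  ∂F/∂x = 2x/81 - 8/81,
  ∂F/∂y = y/2 + 2.

Since d/dx[F] = ∂F/∂x + (∂F/∂y)·y' = 0, solve for y':
  (∂F/∂y)·y' = -∂F/∂x
  dy/dx = -(∂F/∂x)/(∂F/∂y) = -(2x/81 - 8/81)/(y/2 + 2)
        = -(2(x - 4)/81)/((y + 4)/2) = 4(4 - x)/(81(y + 4))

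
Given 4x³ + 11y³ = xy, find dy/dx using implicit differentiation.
Differentiate both sides with respect to x, treating y as y(x). By the chain rule, any term containing y contributes a factor of y' = dy/dx when we differentiate it.

Move every term to one side and write the relation as F(x, y) = 0. Term by term,
  d/dx[4x^3] = 12x^2
  d/dx[-xy] = -x·y' - y
  d/dx[11y^3] = 33y^2·y'

The pieces without y' make up ∂F/∂x and the coefficient of y' is ∂F/∂y:
  ∂F/∂x = 12x^2 - y,
  ∂F/∂y = -x + 33y^2.

Since d/dx[F] = ∂F/∂x + (∂F/∂y)·y' = 0, solve for y':
  (∂F/∂y)·y' = -∂F/∂x
  dy/dx = -(∂F/∂x)/(∂F/∂y) = -(12x^2 - y)/(-x + 33y^2) = (12x^2 - y)/(x - 33y^2)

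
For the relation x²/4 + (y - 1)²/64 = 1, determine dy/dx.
Differentiate the relation implicitly: treat y = y(x) and apply the chain rule, so every y-derivative picks up a y' = dy/dx factor.

With everything moved to the left-hand side, differentiate term by term:
  d/dx[x^2/4] = x/2
  d/dx[(y - 1)^2/64] = y'(y - 1)/32
  d/dx[-1] = 0

Separating the contributions that come from x directly and those that come through y:
  without y':      x/2
  multiplying y':  y/32 - 1/32

so (x/2) + (y/32 - 1/32)·y' = 0, and therefore
  dy/dx = -(x/2)/(y/32 - 1/32)
        = -(x/2)/((y - 1)/32) = -16x/(y - 1)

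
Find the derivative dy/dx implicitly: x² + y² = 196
Differentiate both sides with respect to x, treating y as y(x). By the chain rule, any term containing y contributes a factor of y' = dy/dx when we differentiate it.

Move every term to one side and write the relation as F(x, y) = 0. Term by term,
  d/dx[x^2] = 2x
  d/dx[y^2] = 2y·y'
  d/dx[-196] = 0

The pieces without y' make up ∂F/∂x and the coefficient of y' is ∂F/∂y:
  ∂F/∂x = 2x,
  ∂F/∂y = 2y.

Since d/dx[F] = ∂F/∂x + (∂F/∂y)·y' = 0, solve for y':
  (∂F/∂y)·y' = -∂F/∂x
  dy/dx = -(∂F/∂x)/(∂F/∂y) = -(2x)/(2y) = -x/y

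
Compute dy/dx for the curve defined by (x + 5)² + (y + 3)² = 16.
Differentiate the relation implicitly: treat y = y(x) and apply the chain rule, so every y-derivative picks up a y' = dy/dx factor.

With everything moved to the left-hand side, differentiate term by term:
  d/dx[(x + 5)^2] = 2x + 10
  d/dx[(y + 3)^2] = 2·y'(y + 3)
  d/dx[-16] = 0

Separating the contributions that come from x directly and those that come through y:
  without y':      2x + 10
  multiplying y':  2y + 6

so (2x + 10) + (2y + 6)·y' = 0, and therefore
  dy/dx = -(2x + 10)/(2y + 6) = (-x - 5)/(y + 3)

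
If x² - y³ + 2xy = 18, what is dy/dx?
Take d/dx of both sides. Since y is implicitly a function of x, the chain rule attaches a y' = dy/dx factor whenever we differentiate through y.

Set F(x, y) = (left side) − (right side), so the curve is F = 0. Differentiating each term of F:
  d/dx[x^2] = 2x
  d/dx[2xy] = 2x·y' + 2y
  d/dx[-y^3] = -3y^2·y'
  d/dx[-18] = 0

Collecting, the y'-free part is the partial derivative in x and the y' coefficient is the partial derivative in y:
  ∂F/∂x = 2x + 2y
  ∂F/∂y = 2x - 3y^2

so d/dx[F(x, y(x))] = ∂F/∂x + (∂F/∂y)·y' = 0. Rearranging,
  dy/dx = -(∂F/∂x)/(∂F/∂y) = -(2x + 2y)/(2x - 3y^2) = 2(-x - y)/(2x - 3y^2)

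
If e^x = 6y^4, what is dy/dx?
Apply d/dx to both sides, remembering that y depends on x. Each occurrence of y therefore brings in a y' = dy/dx via the chain rule.

With F(x, y) equal to the left-hand side minus the right, differentiate F term by term:
  d/dx[-6y^4] = -24y^3·y'
  d/dx[e^(x)] = e^(x)
Adding these up, d/dx[F] = 0 becomes
  (e^(x)) + (-24y^3)·y' = 0,
so isolating y',
  dy/dx = -(e^(x))/(-24y^3) = e^(x)/(24y^3)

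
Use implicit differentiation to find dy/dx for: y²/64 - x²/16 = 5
Apply d/dx to both sides, remembering that y depends on x. Each occurrence of y therefore brings in a y' = dy/dx via the chain rule.

With F(x, y) equal to the left-hand side minus the right, differentiate F term by term:
  d/dx[-x^2/16] = -x/8
  d/dx[y^2/64] = y·y'/32
  d/dx[-5] = 0
Adding these up, d/dx[F] = 0 becomes
  (-x/8) + (y/32)·y' = 0,
so isolating y',
  dy/dx = -(-x/8)/(y/32) = 4x/y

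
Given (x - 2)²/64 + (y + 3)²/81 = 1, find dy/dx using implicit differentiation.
Apply d/dx to both sides, remembering that y depends on x. Each occurrence of y therefore brings in a y' = dy/dx via the chain rule.

With F(x, y) equal to the left-hand side minus the right, differentiate F term by term:
  d/dx[(x - 2)^2/64] = x/32 - 1/16
  d/dx[(y + 3)^2/81] = 2·y'(y + 3)/81
  d/dx[-1] = 0
Adding these up, d/dx[F] = 0 becomes
  (x/32 - 1/16) + (2y/81 + 2/27)·y' = 0,
so isolating y',
  dy/dx = -(x/32 - 1/16)/(2y/81 + 2/27)
        = -((x - 2)/32)/(2(y + 3)/81) = 81(2 - x)/(64(y + 3))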